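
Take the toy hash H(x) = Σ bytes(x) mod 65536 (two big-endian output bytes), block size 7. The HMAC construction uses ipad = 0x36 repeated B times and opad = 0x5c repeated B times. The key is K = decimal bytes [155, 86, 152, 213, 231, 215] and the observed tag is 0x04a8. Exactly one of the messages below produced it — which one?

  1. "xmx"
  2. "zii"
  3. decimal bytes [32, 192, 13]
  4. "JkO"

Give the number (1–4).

1

Key decimal bytes [155, 86, 152, 213, 231, 215] = 9b 56 98 d5 e7 d7 is 6 bytes ≤ B = 7; zero-pad to 7 bytes: K' = 9b 56 98 d5 e7 d7 00.
K' ⊕ ipad = ad 60 ae e3 d1 e1 36; K' ⊕ opad = c7 0a c4 89 bb 8b 5c.
m1: inner = H(ad 60 ae e3 d1 e1 36 78 6d 78) = 05 e3; tag = H(c7 0a c4 89 bb 8b 5c 05 e3) = 04a8 ← matches
m2: inner = H(ad 60 ae e3 d1 e1 36 7a 69 69) = 05 d2; tag = H(c7 0a c4 89 bb 8b 5c 05 d2) = 0497
m3: inner = H(ad 60 ae e3 d1 e1 36 20 c0 0d) = 05 73; tag = H(c7 0a c4 89 bb 8b 5c 05 73) = 0438
m4: inner = H(ad 60 ae e3 d1 e1 36 4a 6b 4f) = 05 8a; tag = H(c7 0a c4 89 bb 8b 5c 05 8a) = 044f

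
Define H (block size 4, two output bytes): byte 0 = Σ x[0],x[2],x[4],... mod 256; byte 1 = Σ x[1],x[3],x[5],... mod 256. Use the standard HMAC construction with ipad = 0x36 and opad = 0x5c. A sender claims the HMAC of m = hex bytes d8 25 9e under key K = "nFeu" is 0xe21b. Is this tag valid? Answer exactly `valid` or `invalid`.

Key "nFeu" = 6e 46 65 75 is exactly B = 4 bytes: K' = 6e 46 65 75.
K' ⊕ ipad = 58 70 53 43; K' ⊕ opad = 32 1a 39 29.
Inner hash: even-index sum = 545 mod 256 = 33; odd-index sum = 216 mod 256 = 216 → 21 d8.
Outer hash (recomputed tag): even-index sum = 140 mod 256 = 140; odd-index sum = 283 mod 256 = 27 → 8c 1b.
Recomputed tag = 8c1b; claimed = e21b → mismatch.

invalid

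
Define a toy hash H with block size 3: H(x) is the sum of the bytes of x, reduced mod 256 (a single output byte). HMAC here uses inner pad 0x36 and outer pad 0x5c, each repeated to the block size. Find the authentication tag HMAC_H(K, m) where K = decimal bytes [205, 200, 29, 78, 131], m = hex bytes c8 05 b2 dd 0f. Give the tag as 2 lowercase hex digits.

23

Key decimal bytes [205, 200, 29, 78, 131] = cd c8 1d 4e 83 is 5 bytes > B = 3, so hash it first: H(key) = 83, then zero-pad to 3 bytes: K' = 83 00 00.
K' ⊕ ipad = b5 36 36.  K' ⊕ opad = df 5c 5c.
Inner input = (K'⊕ipad) ∥ m = b5 36 36 ∥ c8 05 b2 dd 0f.
Inner hash: sum = 181+54+54+200+5+178+221+15 = 908; mod 256 = 140 → 8c.
Outer input = (K'⊕opad) ∥ inner = df 5c 5c ∥ 8c.
Outer hash (tag): sum = 223+92+92+140 = 547; mod 256 = 35 → 23.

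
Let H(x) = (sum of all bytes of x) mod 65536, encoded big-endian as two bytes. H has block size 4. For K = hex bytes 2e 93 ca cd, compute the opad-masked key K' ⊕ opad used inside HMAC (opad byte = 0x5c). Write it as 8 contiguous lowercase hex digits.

72cf9691

Key hex bytes 2e 93 ca cd is exactly B = 4 bytes: K' = 2e 93 ca cd.
XOR each byte with 0x5c: 2e⊕5c=72, 93⊕5c=cf, ca⊕5c=96, cd⊕5c=91.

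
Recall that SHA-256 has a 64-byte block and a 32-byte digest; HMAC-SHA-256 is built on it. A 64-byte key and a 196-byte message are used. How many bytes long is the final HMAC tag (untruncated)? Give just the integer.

32

The tag is one SHA-256 digest: 32 bytes.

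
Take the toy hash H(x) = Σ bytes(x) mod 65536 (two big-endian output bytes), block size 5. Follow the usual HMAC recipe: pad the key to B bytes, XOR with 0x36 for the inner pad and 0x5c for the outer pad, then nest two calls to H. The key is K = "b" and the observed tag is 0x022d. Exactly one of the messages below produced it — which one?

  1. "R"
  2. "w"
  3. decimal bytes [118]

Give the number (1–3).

1

Key "b" = 62 is 1 byte ≤ B = 5; zero-pad to 5 bytes: K' = 62 00 00 00 00.
K' ⊕ ipad = 54 36 36 36 36; K' ⊕ opad = 3e 5c 5c 5c 5c.
m1: inner = H(54 36 36 36 36 52) = 01 7e; tag = H(3e 5c 5c 5c 5c 01 7e) = 022d ← matches
m2: inner = H(54 36 36 36 36 77) = 01 a3; tag = H(3e 5c 5c 5c 5c 01 a3) = 0252
m3: inner = H(54 36 36 36 36 76) = 01 a2; tag = H(3e 5c 5c 5c 5c 01 a2) = 0251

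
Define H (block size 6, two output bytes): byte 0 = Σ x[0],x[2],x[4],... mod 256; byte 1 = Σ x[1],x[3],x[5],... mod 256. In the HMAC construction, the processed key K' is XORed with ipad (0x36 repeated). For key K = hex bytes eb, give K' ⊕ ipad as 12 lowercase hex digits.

dd3636363636

Key hex bytes eb is 1 byte ≤ B = 6; zero-pad to 6 bytes: K' = eb 00 00 00 00 00.
XOR each byte with 0x36: eb⊕36=dd, 00⊕36=36, 00⊕36=36, 00⊕36=36, 00⊕36=36, 00⊕36=36.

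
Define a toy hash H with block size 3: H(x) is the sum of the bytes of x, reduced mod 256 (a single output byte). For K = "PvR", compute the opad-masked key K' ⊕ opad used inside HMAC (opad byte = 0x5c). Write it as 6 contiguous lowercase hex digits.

Key "PvR" = 50 76 52 is exactly B = 3 bytes: K' = 50 76 52.
XOR each byte with 0x5c: 50⊕5c=0c, 76⊕5c=2a, 52⊕5c=0e.

0c2a0e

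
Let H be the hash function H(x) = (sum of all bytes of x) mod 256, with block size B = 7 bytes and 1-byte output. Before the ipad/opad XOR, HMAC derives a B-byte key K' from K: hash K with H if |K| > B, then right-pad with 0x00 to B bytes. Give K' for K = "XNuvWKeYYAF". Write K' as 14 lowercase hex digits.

|K| = 11 > B = 7, so first hash the key.
H(K): sum = 88+78+117+118+87+75+101+89+89+65+70 = 977; mod 256 = 209 → d1.
Zero-pad H(K) = d1 to 7 bytes: K' = d1 00 00 00 00 00 00.

d1000000000000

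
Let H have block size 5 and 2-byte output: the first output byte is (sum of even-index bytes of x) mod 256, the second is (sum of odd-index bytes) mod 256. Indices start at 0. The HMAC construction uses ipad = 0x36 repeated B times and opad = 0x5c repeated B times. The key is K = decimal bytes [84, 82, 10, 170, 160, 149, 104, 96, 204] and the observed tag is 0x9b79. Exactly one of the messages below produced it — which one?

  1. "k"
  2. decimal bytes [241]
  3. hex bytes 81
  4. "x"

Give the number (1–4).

Key decimal bytes [84, 82, 10, 170, 160, 149, 104, 96, 204] = 54 52 0a aa a0 95 68 60 cc is 9 bytes > B = 5, so hash it first: H(key) = 32 f1, then zero-pad to 5 bytes: K' = 32 f1 00 00 00.
K' ⊕ ipad = 04 c7 36 36 36; K' ⊕ opad = 6e ad 5c 5c 5c.
m1: inner = H(04 c7 36 36 36 6b) = 70 68; tag = H(6e ad 5c 5c 5c 70 68) = 8e79
m2: inner = H(04 c7 36 36 36 f1) = 70 ee; tag = H(6e ad 5c 5c 5c 70 ee) = 1479
m3: inner = H(04 c7 36 36 36 81) = 70 7e; tag = H(6e ad 5c 5c 5c 70 7e) = a479
m4: inner = H(04 c7 36 36 36 78) = 70 75; tag = H(6e ad 5c 5c 5c 70 75) = 9b79 ← matches

4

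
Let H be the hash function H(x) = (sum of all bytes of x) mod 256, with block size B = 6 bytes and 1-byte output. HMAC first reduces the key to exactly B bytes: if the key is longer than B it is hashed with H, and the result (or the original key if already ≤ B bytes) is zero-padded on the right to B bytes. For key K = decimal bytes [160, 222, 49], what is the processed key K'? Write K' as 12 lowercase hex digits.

Key decimal bytes [160, 222, 49] = a0 de 31 is 3 bytes ≤ B = 6; zero-pad to 6 bytes: K' = a0 de 31 00 00 00.

a0de31000000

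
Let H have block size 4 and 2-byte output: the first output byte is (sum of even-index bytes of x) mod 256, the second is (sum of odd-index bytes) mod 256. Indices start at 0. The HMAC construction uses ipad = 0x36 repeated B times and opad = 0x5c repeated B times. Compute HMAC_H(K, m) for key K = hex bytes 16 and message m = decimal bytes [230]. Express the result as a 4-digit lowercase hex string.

e224

Key hex bytes 16 is 1 byte ≤ B = 4; zero-pad to 4 bytes: K' = 16 00 00 00.
K' ⊕ ipad = 20 36 36 36.  K' ⊕ opad = 4a 5c 5c 5c.
Inner input = (K'⊕ipad) ∥ m = 20 36 36 36 ∥ e6.
Inner hash: even-index sum = 316 mod 256 = 60; odd-index sum = 108 mod 256 = 108 → 3c 6c.
Outer input = (K'⊕opad) ∥ inner = 4a 5c 5c 5c ∥ 3c 6c.
Outer hash (tag): even-index sum = 226 mod 256 = 226; odd-index sum = 292 mod 256 = 36 → e2 24.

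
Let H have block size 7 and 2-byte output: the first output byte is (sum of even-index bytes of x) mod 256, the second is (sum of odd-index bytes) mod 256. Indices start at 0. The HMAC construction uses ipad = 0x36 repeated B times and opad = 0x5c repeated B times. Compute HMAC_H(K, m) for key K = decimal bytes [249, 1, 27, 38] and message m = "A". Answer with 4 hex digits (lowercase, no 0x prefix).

629b

Key decimal bytes [249, 1, 27, 38] = f9 01 1b 26 is 4 bytes ≤ B = 7; zero-pad to 7 bytes: K' = f9 01 1b 26 00 00 00.
K' ⊕ ipad = cf 37 2d 10 36 36 36.  K' ⊕ opad = a5 5d 47 7a 5c 5c 5c.
Inner input = (K'⊕ipad) ∥ m = cf 37 2d 10 36 36 36 ∥ 41.
Inner hash: even-index sum = 360 mod 256 = 104; odd-index sum = 190 mod 256 = 190 → 68 be.
Outer input = (K'⊕opad) ∥ inner = a5 5d 47 7a 5c 5c 5c ∥ 68 be.
Outer hash (tag): even-index sum = 610 mod 256 = 98; odd-index sum = 411 mod 256 = 155 → 62 9b.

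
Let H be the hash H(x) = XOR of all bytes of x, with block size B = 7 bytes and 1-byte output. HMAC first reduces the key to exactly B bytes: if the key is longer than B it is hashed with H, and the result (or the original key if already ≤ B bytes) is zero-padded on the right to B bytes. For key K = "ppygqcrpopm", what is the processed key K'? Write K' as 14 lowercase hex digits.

7c000000000000

|K| = 11 > B = 7, so first hash the key.
H(K): XOR 70⊕70⊕79⊕67⊕71⊕63⊕72⊕70⊕6f⊕70⊕6d = 7c.
Zero-pad H(K) = 7c to 7 bytes: K' = 7c 00 00 00 00 00 00.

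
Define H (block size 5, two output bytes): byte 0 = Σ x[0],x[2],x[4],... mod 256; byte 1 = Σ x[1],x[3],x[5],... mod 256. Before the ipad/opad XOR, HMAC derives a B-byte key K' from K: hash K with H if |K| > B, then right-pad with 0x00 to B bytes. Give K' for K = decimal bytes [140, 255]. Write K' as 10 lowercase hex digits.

Key decimal bytes [140, 255] = 8c ff is 2 bytes ≤ B = 5; zero-pad to 5 bytes: K' = 8c ff 00 00 00.

8cff000000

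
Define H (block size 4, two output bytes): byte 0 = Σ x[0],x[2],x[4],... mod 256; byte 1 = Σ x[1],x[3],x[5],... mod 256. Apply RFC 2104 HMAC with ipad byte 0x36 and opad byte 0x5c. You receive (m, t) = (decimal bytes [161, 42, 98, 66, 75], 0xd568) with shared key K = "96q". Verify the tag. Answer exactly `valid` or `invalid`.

Key "96q" = 39 36 71 is 3 bytes ≤ B = 4; zero-pad to 4 bytes: K' = 39 36 71 00.
K' ⊕ ipad = 0f 00 47 36; K' ⊕ opad = 65 6a 2d 5c.
Inner hash: even-index sum = 420 mod 256 = 164; odd-index sum = 162 mod 256 = 162 → a4 a2.
Outer hash (recomputed tag): even-index sum = 310 mod 256 = 54; odd-index sum = 360 mod 256 = 104 → 36 68.
Recomputed tag = 3668; claimed = d568 → mismatch.

invalid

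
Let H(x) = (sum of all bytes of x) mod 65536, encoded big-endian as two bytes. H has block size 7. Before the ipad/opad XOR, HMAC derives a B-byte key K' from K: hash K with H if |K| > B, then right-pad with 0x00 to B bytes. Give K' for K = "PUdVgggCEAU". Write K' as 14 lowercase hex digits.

|K| = 11 > B = 7, so first hash the key.
H(K): sum = 80+85+100+86+103+103+103+67+69+65+85 = 946 → 03 b2.
Zero-pad H(K) = 03 b2 to 7 bytes: K' = 03 b2 00 00 00 00 00.

03b20000000000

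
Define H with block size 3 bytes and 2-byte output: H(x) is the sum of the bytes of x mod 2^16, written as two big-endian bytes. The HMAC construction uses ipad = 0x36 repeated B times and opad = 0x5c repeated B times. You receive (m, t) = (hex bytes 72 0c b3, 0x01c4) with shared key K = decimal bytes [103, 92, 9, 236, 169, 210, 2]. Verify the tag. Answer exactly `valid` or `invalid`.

Key decimal bytes [103, 92, 9, 236, 169, 210, 2] = 67 5c 09 ec a9 d2 02 is 7 bytes > B = 3, so hash it first: H(key) = 03 35, then zero-pad to 3 bytes: K' = 03 35 00.
K' ⊕ ipad = 35 03 36; K' ⊕ opad = 5f 69 5c.
Inner hash: sum = 53+3+54+114+12+179 = 415 → 01 9f.
Outer hash (recomputed tag): sum = 95+105+92+1+159 = 452 → 01 c4.
Recomputed tag = 01c4; claimed = 01c4 → match.

valid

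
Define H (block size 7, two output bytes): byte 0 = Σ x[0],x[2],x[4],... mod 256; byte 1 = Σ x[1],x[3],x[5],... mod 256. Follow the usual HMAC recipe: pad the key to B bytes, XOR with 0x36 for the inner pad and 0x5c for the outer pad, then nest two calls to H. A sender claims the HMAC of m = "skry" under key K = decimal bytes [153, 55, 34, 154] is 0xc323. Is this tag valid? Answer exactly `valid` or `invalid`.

Key decimal bytes [153, 55, 34, 154] = 99 37 22 9a is 4 bytes ≤ B = 7; zero-pad to 7 bytes: K' = 99 37 22 9a 00 00 00.
K' ⊕ ipad = af 01 14 ac 36 36 36; K' ⊕ opad = c5 6b 7e c6 5c 5c 5c.
Inner hash: even-index sum = 531 mod 256 = 19; odd-index sum = 456 mod 256 = 200 → 13 c8.
Outer hash (recomputed tag): even-index sum = 707 mod 256 = 195; odd-index sum = 416 mod 256 = 160 → c3 a0.
Recomputed tag = c3a0; claimed = c323 → mismatch.

invalid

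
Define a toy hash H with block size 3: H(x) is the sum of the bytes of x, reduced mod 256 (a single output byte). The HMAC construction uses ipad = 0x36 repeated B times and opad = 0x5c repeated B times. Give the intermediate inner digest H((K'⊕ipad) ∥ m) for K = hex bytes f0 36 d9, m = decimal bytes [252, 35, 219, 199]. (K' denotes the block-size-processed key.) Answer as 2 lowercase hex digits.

Key hex bytes f0 36 d9 is exactly B = 3 bytes: K' = f0 36 d9.
K' ⊕ ipad = c6 00 ef.
Inner input = c6 00 ef ∥ fc 23 db c7.
Inner hash: sum = 198+0+239+252+35+219+199 = 1142; mod 256 = 118 → 76.

76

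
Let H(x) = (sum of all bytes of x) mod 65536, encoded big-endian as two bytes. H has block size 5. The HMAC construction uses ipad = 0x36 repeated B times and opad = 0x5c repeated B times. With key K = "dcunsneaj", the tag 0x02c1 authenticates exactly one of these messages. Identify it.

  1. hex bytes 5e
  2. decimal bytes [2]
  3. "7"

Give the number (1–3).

Key "dcunsneaj" = 64 63 75 6e 73 6e 65 61 6a is 9 bytes > B = 5, so hash it first: H(key) = 03 bb, then zero-pad to 5 bytes: K' = 03 bb 00 00 00.
K' ⊕ ipad = 35 8d 36 36 36; K' ⊕ opad = 5f e7 5c 5c 5c.
m1: inner = H(35 8d 36 36 36 5e) = 01 c2; tag = H(5f e7 5c 5c 5c 01 c2) = 031d
m2: inner = H(35 8d 36 36 36 02) = 01 66; tag = H(5f e7 5c 5c 5c 01 66) = 02c1 ← matches
m3: inner = H(35 8d 36 36 36 37) = 01 9b; tag = H(5f e7 5c 5c 5c 01 9b) = 02f6

2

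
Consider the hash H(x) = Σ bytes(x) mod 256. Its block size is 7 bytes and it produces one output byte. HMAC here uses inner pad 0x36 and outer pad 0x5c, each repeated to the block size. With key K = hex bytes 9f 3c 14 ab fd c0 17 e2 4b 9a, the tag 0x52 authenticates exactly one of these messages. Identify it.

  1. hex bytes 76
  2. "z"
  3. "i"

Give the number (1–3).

2

Key hex bytes 9f 3c 14 ab fd c0 17 e2 4b 9a is 10 bytes > B = 7, so hash it first: H(key) = 35, then zero-pad to 7 bytes: K' = 35 00 00 00 00 00 00.
K' ⊕ ipad = 03 36 36 36 36 36 36; K' ⊕ opad = 69 5c 5c 5c 5c 5c 5c.
m1: inner = H(03 36 36 36 36 36 36 76) = bd; tag = H(69 5c 5c 5c 5c 5c 5c bd) = 4e
m2: inner = H(03 36 36 36 36 36 36 7a) = c1; tag = H(69 5c 5c 5c 5c 5c 5c c1) = 52 ← matches
m3: inner = H(03 36 36 36 36 36 36 69) = b0; tag = H(69 5c 5c 5c 5c 5c 5c b0) = 41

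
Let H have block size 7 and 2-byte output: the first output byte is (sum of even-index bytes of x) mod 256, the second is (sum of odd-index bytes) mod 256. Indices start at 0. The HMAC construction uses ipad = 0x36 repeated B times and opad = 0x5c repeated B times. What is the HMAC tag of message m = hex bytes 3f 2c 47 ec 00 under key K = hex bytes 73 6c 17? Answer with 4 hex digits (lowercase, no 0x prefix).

Key hex bytes 73 6c 17 is 3 bytes ≤ B = 7; zero-pad to 7 bytes: K' = 73 6c 17 00 00 00 00.
K' ⊕ ipad = 45 5a 21 36 36 36 36.  K' ⊕ opad = 2f 30 4b 5c 5c 5c 5c.
Inner input = (K'⊕ipad) ∥ m = 45 5a 21 36 36 36 36 ∥ 3f 2c 47 ec 00.
Inner hash: even-index sum = 490 mod 256 = 234; odd-index sum = 332 mod 256 = 76 → ea 4c.
Outer input = (K'⊕opad) ∥ inner = 2f 30 4b 5c 5c 5c 5c ∥ ea 4c.
Outer hash (tag): even-index sum = 382 mod 256 = 126; odd-index sum = 466 mod 256 = 210 → 7e d2.

7ed2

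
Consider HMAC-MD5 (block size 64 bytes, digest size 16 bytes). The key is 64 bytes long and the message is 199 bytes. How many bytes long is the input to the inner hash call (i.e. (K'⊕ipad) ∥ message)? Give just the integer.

Key is 64 ≤ 64 bytes, zero-padded: |K'| = 64.
Inner input = (K'⊕ipad) ∥ m → 64 + 199 = 263 bytes.

263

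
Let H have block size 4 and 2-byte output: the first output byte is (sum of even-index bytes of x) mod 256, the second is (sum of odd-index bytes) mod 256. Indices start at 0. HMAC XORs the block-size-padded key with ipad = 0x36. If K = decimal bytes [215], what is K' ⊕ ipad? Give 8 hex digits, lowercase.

e1363636

Key decimal bytes [215] = d7 is 1 byte ≤ B = 4; zero-pad to 4 bytes: K' = d7 00 00 00.
XOR each byte with 0x36: d7⊕36=e1, 00⊕36=36, 00⊕36=36, 00⊕36=36.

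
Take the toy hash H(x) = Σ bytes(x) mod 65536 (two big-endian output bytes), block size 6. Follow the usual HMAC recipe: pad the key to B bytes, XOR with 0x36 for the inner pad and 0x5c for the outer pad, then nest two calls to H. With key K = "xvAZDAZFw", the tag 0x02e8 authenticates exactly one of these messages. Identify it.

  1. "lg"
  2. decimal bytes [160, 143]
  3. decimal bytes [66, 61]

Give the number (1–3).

3

Key "xvAZDAZFw" = 78 76 41 5a 44 41 5a 46 77 is 9 bytes > B = 6, so hash it first: H(key) = 03 25, then zero-pad to 6 bytes: K' = 03 25 00 00 00 00.
K' ⊕ ipad = 35 13 36 36 36 36; K' ⊕ opad = 5f 79 5c 5c 5c 5c.
m1: inner = H(35 13 36 36 36 36 6c 67) = 01 f3; tag = H(5f 79 5c 5c 5c 5c 01 f3) = 033c
m2: inner = H(35 13 36 36 36 36 a0 8f) = 02 4f; tag = H(5f 79 5c 5c 5c 5c 02 4f) = 0299
m3: inner = H(35 13 36 36 36 36 42 3d) = 01 9f; tag = H(5f 79 5c 5c 5c 5c 01 9f) = 02e8 ← matches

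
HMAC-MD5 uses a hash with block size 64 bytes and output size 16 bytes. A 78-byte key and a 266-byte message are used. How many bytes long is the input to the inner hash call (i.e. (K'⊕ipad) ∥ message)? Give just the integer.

330

Key is 78 > 64 bytes, so it is hashed to 16 bytes then zero-padded to 64: |K'| = 64.
Inner input = (K'⊕ipad) ∥ m → 64 + 266 = 330 bytes.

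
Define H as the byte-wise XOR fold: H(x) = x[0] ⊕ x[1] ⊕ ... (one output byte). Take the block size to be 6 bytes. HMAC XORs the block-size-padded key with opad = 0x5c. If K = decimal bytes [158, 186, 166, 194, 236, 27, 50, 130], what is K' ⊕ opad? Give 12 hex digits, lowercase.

5b5c5c5c5c5c

Key decimal bytes [158, 186, 166, 194, 236, 27, 50, 130] = 9e ba a6 c2 ec 1b 32 82 is 8 bytes > B = 6, so hash it first: H(key) = 07, then zero-pad to 6 bytes: K' = 07 00 00 00 00 00.
XOR each byte with 0x5c: 07⊕5c=5b, 00⊕5c=5c, 00⊕5c=5c, 00⊕5c=5c, 00⊕5c=5c, 00⊕5c=5c.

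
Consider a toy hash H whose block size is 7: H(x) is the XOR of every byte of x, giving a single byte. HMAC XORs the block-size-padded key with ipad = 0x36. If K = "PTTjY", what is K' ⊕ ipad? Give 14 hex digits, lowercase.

6662625c6f3636

Key "PTTjY" = 50 54 54 6a 59 is 5 bytes ≤ B = 7; zero-pad to 7 bytes: K' = 50 54 54 6a 59 00 00.
XOR each byte with 0x36: 50⊕36=66, 54⊕36=62, 54⊕36=62, 6a⊕36=5c, 59⊕36=6f, 00⊕36=36, 00⊕36=36.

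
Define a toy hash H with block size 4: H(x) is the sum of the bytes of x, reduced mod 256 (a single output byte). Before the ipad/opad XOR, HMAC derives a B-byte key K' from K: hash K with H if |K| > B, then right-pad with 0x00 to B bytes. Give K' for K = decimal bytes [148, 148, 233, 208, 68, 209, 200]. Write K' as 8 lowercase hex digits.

|K| = 7 > B = 4, so first hash the key.
H(K): sum = 148+148+233+208+68+209+200 = 1214; mod 256 = 190 → be.
Zero-pad H(K) = be to 4 bytes: K' = be 00 00 00.

be000000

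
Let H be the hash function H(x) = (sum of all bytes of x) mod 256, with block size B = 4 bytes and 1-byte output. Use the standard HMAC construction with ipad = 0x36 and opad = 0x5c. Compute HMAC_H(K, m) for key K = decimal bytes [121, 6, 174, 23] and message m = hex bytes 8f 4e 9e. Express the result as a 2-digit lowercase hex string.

Key decimal bytes [121, 6, 174, 23] = 79 06 ae 17 is exactly B = 4 bytes: K' = 79 06 ae 17.
K' ⊕ ipad = 4f 30 98 21.  K' ⊕ opad = 25 5a f2 4b.
Inner input = (K'⊕ipad) ∥ m = 4f 30 98 21 ∥ 8f 4e 9e.
Inner hash: sum = 79+48+152+33+143+78+158 = 691; mod 256 = 179 → b3.
Outer input = (K'⊕opad) ∥ inner = 25 5a f2 4b ∥ b3.
Outer hash (tag): sum = 37+90+242+75+179 = 623; mod 256 = 111 → 6f.

6f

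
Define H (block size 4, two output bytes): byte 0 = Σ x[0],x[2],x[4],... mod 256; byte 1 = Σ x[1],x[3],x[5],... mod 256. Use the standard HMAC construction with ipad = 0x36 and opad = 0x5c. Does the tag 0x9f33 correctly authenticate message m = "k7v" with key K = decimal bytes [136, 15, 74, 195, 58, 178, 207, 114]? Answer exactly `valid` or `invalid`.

invalid

Key decimal bytes [136, 15, 74, 195, 58, 178, 207, 114] = 88 0f 4a c3 3a b2 cf 72 is 8 bytes > B = 4, so hash it first: H(key) = db f6, then zero-pad to 4 bytes: K' = db f6 00 00.
K' ⊕ ipad = ed c0 36 36; K' ⊕ opad = 87 aa 5c 5c.
Inner hash: even-index sum = 516 mod 256 = 4; odd-index sum = 301 mod 256 = 45 → 04 2d.
Outer hash (recomputed tag): even-index sum = 231 mod 256 = 231; odd-index sum = 307 mod 256 = 51 → e7 33.
Recomputed tag = e733; claimed = 9f33 → mismatch.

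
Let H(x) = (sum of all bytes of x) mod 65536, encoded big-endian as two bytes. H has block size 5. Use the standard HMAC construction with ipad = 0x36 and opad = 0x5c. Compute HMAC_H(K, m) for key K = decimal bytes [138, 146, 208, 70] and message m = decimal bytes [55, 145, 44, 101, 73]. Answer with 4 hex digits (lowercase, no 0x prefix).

0338

Key decimal bytes [138, 146, 208, 70] = 8a 92 d0 46 is 4 bytes ≤ B = 5; zero-pad to 5 bytes: K' = 8a 92 d0 46 00.
K' ⊕ ipad = bc a4 e6 70 36.  K' ⊕ opad = d6 ce 8c 1a 5c.
Inner input = (K'⊕ipad) ∥ m = bc a4 e6 70 36 ∥ 37 91 2c 65 49.
Inner hash: sum = 188+164+230+112+54+55+145+44+101+73 = 1166 → 04 8e.
Outer input = (K'⊕opad) ∥ inner = d6 ce 8c 1a 5c ∥ 04 8e.
Outer hash (tag): sum = 214+206+140+26+92+4+142 = 824 → 03 38.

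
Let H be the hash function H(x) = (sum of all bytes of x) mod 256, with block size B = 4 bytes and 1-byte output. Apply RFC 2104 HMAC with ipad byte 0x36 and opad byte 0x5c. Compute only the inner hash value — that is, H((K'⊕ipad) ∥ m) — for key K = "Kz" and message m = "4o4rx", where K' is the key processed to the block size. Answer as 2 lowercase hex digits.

Key "Kz" = 4b 7a is 2 bytes ≤ B = 4; zero-pad to 4 bytes: K' = 4b 7a 00 00.
K' ⊕ ipad = 7d 4c 36 36.
Inner input = 7d 4c 36 36 ∥ 34 6f 34 72 78.
Inner hash: sum = 125+76+54+54+52+111+52+114+120 = 758; mod 256 = 246 → f6.

f6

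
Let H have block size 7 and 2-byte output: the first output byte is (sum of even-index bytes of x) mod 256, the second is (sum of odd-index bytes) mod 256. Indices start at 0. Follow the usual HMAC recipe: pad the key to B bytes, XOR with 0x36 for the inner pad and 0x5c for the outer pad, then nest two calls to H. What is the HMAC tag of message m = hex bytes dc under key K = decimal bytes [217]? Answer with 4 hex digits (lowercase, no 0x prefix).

Key decimal bytes [217] = d9 is 1 byte ≤ B = 7; zero-pad to 7 bytes: K' = d9 00 00 00 00 00 00.
K' ⊕ ipad = ef 36 36 36 36 36 36.  K' ⊕ opad = 85 5c 5c 5c 5c 5c 5c.
Inner input = (K'⊕ipad) ∥ m = ef 36 36 36 36 36 36 ∥ dc.
Inner hash: even-index sum = 401 mod 256 = 145; odd-index sum = 382 mod 256 = 126 → 91 7e.
Outer input = (K'⊕opad) ∥ inner = 85 5c 5c 5c 5c 5c 5c ∥ 91 7e.
Outer hash (tag): even-index sum = 535 mod 256 = 23; odd-index sum = 421 mod 256 = 165 → 17 a5.

17a5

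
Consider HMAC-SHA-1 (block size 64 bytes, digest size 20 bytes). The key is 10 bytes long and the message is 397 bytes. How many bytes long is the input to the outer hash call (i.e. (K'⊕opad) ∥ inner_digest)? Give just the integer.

Key is 10 ≤ 64 bytes, zero-padded: |K'| = 64.
Outer input = (K'⊕opad) ∥ H(inner) → 64 + 20 = 84 bytes.

84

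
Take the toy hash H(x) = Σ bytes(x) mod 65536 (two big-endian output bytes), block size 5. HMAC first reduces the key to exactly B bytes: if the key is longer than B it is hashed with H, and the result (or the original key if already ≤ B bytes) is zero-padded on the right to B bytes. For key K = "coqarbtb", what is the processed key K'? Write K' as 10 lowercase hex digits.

034e000000

|K| = 8 > B = 5, so first hash the key.
H(K): sum = 99+111+113+97+114+98+116+98 = 846 → 03 4e.
Zero-pad H(K) = 03 4e to 5 bytes: K' = 03 4e 00 00 00.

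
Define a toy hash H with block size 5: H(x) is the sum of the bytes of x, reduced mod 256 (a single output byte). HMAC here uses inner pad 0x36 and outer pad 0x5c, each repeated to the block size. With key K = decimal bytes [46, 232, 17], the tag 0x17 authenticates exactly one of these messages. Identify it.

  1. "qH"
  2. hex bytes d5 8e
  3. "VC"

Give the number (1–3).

Key decimal bytes [46, 232, 17] = 2e e8 11 is 3 bytes ≤ B = 5; zero-pad to 5 bytes: K' = 2e e8 11 00 00.
K' ⊕ ipad = 18 de 27 36 36; K' ⊕ opad = 72 b4 4d 5c 5c.
m1: inner = H(18 de 27 36 36 71 48) = 42; tag = H(72 b4 4d 5c 5c 42) = 6d
m2: inner = H(18 de 27 36 36 d5 8e) = ec; tag = H(72 b4 4d 5c 5c ec) = 17 ← matches
m3: inner = H(18 de 27 36 36 56 43) = 22; tag = H(72 b4 4d 5c 5c 22) = 4d

2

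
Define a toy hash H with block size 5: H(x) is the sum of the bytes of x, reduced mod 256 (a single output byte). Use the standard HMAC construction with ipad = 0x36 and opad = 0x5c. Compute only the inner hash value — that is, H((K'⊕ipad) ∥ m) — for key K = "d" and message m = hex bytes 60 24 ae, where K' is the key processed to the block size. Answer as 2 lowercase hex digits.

Key "d" = 64 is 1 byte ≤ B = 5; zero-pad to 5 bytes: K' = 64 00 00 00 00.
K' ⊕ ipad = 52 36 36 36 36.
Inner input = 52 36 36 36 36 ∥ 60 24 ae.
Inner hash: sum = 82+54+54+54+54+96+36+174 = 604; mod 256 = 92 → 5c.

5c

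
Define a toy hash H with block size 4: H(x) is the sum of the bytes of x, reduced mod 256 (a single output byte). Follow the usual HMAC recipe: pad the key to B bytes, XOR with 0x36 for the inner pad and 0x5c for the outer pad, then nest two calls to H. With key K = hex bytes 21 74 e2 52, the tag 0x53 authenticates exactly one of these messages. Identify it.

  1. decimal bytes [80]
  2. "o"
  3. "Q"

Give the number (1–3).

Key hex bytes 21 74 e2 52 is exactly B = 4 bytes: K' = 21 74 e2 52.
K' ⊕ ipad = 17 42 d4 64; K' ⊕ opad = 7d 28 be 0e.
m1: inner = H(17 42 d4 64 50) = e1; tag = H(7d 28 be 0e e1) = 52
m2: inner = H(17 42 d4 64 6f) = 00; tag = H(7d 28 be 0e 00) = 71
m3: inner = H(17 42 d4 64 51) = e2; tag = H(7d 28 be 0e e2) = 53 ← matches

3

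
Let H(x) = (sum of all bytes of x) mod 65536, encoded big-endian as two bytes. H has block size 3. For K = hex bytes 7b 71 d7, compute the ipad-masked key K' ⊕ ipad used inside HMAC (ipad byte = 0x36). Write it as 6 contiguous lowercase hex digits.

4d47e1

Key hex bytes 7b 71 d7 is exactly B = 3 bytes: K' = 7b 71 d7.
XOR each byte with 0x36: 7b⊕36=4d, 71⊕36=47, d7⊕36=e1.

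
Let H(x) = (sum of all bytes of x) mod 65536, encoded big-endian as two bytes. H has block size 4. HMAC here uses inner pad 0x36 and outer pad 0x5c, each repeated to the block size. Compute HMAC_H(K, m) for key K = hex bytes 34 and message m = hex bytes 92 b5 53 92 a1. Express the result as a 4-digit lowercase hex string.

Key hex bytes 34 is 1 byte ≤ B = 4; zero-pad to 4 bytes: K' = 34 00 00 00.
K' ⊕ ipad = 02 36 36 36.  K' ⊕ opad = 68 5c 5c 5c.
Inner input = (K'⊕ipad) ∥ m = 02 36 36 36 ∥ 92 b5 53 92 a1.
Inner hash: sum = 2+54+54+54+146+181+83+146+161 = 881 → 03 71.
Outer input = (K'⊕opad) ∥ inner = 68 5c 5c 5c ∥ 03 71.
Outer hash (tag): sum = 104+92+92+92+3+113 = 496 → 01 f0.

01f0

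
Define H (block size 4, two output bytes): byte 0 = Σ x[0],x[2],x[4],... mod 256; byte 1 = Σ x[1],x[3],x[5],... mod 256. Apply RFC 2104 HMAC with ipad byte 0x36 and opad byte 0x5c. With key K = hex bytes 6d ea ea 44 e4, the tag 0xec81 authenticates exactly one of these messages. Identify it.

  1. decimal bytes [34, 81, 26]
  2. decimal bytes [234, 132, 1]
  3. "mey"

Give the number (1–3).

3

Key hex bytes 6d ea ea 44 e4 is 5 bytes > B = 4, so hash it first: H(key) = 3b 2e, then zero-pad to 4 bytes: K' = 3b 2e 00 00.
K' ⊕ ipad = 0d 18 36 36; K' ⊕ opad = 67 72 5c 5c.
m1: inner = H(0d 18 36 36 22 51 1a) = 7f 9f; tag = H(67 72 5c 5c 7f 9f) = 426d
m2: inner = H(0d 18 36 36 ea 84 01) = 2e d2; tag = H(67 72 5c 5c 2e d2) = f1a0
m3: inner = H(0d 18 36 36 6d 65 79) = 29 b3; tag = H(67 72 5c 5c 29 b3) = ec81 ← matches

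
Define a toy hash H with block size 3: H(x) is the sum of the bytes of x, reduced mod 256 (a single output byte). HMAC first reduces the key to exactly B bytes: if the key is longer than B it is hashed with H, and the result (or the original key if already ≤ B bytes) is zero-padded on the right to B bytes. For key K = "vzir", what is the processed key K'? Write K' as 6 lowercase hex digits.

cb0000

|K| = 4 > B = 3, so first hash the key.
H(K): sum = 118+122+105+114 = 459; mod 256 = 203 → cb.
Zero-pad H(K) = cb to 3 bytes: K' = cb 00 00.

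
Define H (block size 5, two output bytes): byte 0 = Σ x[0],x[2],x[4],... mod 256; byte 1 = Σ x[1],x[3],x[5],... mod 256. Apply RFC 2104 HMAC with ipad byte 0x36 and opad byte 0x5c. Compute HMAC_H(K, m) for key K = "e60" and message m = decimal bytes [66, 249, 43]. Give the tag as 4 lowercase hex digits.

Key "e60" = 65 36 30 is 3 bytes ≤ B = 5; zero-pad to 5 bytes: K' = 65 36 30 00 00.
K' ⊕ ipad = 53 00 06 36 36.  K' ⊕ opad = 39 6a 6c 5c 5c.
Inner input = (K'⊕ipad) ∥ m = 53 00 06 36 36 ∥ 42 f9 2b.
Inner hash: even-index sum = 392 mod 256 = 136; odd-index sum = 163 mod 256 = 163 → 88 a3.
Outer input = (K'⊕opad) ∥ inner = 39 6a 6c 5c 5c ∥ 88 a3.
Outer hash (tag): even-index sum = 420 mod 256 = 164; odd-index sum = 334 mod 256 = 78 → a4 4e.

a44e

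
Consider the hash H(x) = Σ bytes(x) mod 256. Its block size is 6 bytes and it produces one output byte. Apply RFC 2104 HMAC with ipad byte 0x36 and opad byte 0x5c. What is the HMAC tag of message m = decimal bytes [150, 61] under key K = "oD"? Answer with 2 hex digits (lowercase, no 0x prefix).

Key "oD" = 6f 44 is 2 bytes ≤ B = 6; zero-pad to 6 bytes: K' = 6f 44 00 00 00 00.
K' ⊕ ipad = 59 72 36 36 36 36.  K' ⊕ opad = 33 18 5c 5c 5c 5c.
Inner input = (K'⊕ipad) ∥ m = 59 72 36 36 36 36 ∥ 96 3d.
Inner hash: sum = 89+114+54+54+54+54+150+61 = 630; mod 256 = 118 → 76.
Outer input = (K'⊕opad) ∥ inner = 33 18 5c 5c 5c 5c ∥ 76.
Outer hash (tag): sum = 51+24+92+92+92+92+118 = 561; mod 256 = 49 → 31.

31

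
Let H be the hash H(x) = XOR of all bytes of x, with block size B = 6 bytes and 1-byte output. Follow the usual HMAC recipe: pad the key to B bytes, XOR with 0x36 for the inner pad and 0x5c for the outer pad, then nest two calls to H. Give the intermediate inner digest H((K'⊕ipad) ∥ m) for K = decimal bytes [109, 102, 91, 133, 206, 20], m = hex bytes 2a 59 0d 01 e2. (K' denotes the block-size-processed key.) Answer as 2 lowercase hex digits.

92

Key decimal bytes [109, 102, 91, 133, 206, 20] = 6d 66 5b 85 ce 14 is exactly B = 6 bytes: K' = 6d 66 5b 85 ce 14.
K' ⊕ ipad = 5b 50 6d b3 f8 22.
Inner input = 5b 50 6d b3 f8 22 ∥ 2a 59 0d 01 e2.
Inner hash: XOR 5b⊕50⊕6d⊕b3⊕f8⊕22⊕2a⊕59⊕0d⊕01⊕e2 = 92.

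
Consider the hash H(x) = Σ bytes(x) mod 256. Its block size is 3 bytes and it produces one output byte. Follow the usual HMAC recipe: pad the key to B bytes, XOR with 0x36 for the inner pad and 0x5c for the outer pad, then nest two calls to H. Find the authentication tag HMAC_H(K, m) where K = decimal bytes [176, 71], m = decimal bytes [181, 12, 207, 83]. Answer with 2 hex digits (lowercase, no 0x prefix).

Key decimal bytes [176, 71] = b0 47 is 2 bytes ≤ B = 3; zero-pad to 3 bytes: K' = b0 47 00.
K' ⊕ ipad = 86 71 36.  K' ⊕ opad = ec 1b 5c.
Inner input = (K'⊕ipad) ∥ m = 86 71 36 ∥ b5 0c cf 53.
Inner hash: sum = 134+113+54+181+12+207+83 = 784; mod 256 = 16 → 10.
Outer input = (K'⊕opad) ∥ inner = ec 1b 5c ∥ 10.
Outer hash (tag): sum = 236+27+92+16 = 371; mod 256 = 115 → 73.

73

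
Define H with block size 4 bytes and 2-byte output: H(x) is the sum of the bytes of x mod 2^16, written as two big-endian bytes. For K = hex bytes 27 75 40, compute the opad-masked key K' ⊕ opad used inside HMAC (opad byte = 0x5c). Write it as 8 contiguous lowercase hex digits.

Key hex bytes 27 75 40 is 3 bytes ≤ B = 4; zero-pad to 4 bytes: K' = 27 75 40 00.
XOR each byte with 0x5c: 27⊕5c=7b, 75⊕5c=29, 40⊕5c=1c, 00⊕5c=5c.

7b291c5c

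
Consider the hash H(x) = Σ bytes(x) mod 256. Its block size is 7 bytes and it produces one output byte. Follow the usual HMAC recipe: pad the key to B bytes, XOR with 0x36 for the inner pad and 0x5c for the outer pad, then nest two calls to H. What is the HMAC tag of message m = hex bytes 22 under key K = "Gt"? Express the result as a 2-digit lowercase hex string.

f2

Key "Gt" = 47 74 is 2 bytes ≤ B = 7; zero-pad to 7 bytes: K' = 47 74 00 00 00 00 00.
K' ⊕ ipad = 71 42 36 36 36 36 36.  K' ⊕ opad = 1b 28 5c 5c 5c 5c 5c.
Inner input = (K'⊕ipad) ∥ m = 71 42 36 36 36 36 36 ∥ 22.
Inner hash: sum = 113+66+54+54+54+54+54+34 = 483; mod 256 = 227 → e3.
Outer input = (K'⊕opad) ∥ inner = 1b 28 5c 5c 5c 5c 5c ∥ e3.
Outer hash (tag): sum = 27+40+92+92+92+92+92+227 = 754; mod 256 = 242 → f2.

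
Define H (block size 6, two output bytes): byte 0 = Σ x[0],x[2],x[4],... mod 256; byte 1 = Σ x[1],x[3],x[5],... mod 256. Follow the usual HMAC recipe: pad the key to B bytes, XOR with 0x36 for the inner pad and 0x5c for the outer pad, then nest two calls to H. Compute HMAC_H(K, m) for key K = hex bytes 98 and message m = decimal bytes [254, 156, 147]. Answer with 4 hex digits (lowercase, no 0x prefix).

Key hex bytes 98 is 1 byte ≤ B = 6; zero-pad to 6 bytes: K' = 98 00 00 00 00 00.
K' ⊕ ipad = ae 36 36 36 36 36.  K' ⊕ opad = c4 5c 5c 5c 5c 5c.
Inner input = (K'⊕ipad) ∥ m = ae 36 36 36 36 36 ∥ fe 9c 93.
Inner hash: even-index sum = 683 mod 256 = 171; odd-index sum = 318 mod 256 = 62 → ab 3e.
Outer input = (K'⊕opad) ∥ inner = c4 5c 5c 5c 5c 5c ∥ ab 3e.
Outer hash (tag): even-index sum = 551 mod 256 = 39; odd-index sum = 338 mod 256 = 82 → 27 52.

2752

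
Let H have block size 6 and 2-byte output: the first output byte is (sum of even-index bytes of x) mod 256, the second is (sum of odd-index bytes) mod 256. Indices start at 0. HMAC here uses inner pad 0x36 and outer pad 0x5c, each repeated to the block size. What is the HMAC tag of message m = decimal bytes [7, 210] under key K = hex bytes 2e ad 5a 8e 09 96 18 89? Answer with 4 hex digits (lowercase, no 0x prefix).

Key hex bytes 2e ad 5a 8e 09 96 18 89 is 8 bytes > B = 6, so hash it first: H(key) = a9 5a, then zero-pad to 6 bytes: K' = a9 5a 00 00 00 00.
K' ⊕ ipad = 9f 6c 36 36 36 36.  K' ⊕ opad = f5 06 5c 5c 5c 5c.
Inner input = (K'⊕ipad) ∥ m = 9f 6c 36 36 36 36 ∥ 07 d2.
Inner hash: even-index sum = 274 mod 256 = 18; odd-index sum = 426 mod 256 = 170 → 12 aa.
Outer input = (K'⊕opad) ∥ inner = f5 06 5c 5c 5c 5c ∥ 12 aa.
Outer hash (tag): even-index sum = 447 mod 256 = 191; odd-index sum = 360 mod 256 = 104 → bf 68.

bf68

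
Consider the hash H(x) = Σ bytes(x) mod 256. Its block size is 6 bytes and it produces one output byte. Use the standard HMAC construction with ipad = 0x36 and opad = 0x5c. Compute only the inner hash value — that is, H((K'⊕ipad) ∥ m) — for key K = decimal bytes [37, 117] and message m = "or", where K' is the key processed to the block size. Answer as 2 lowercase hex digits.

0f

Key decimal bytes [37, 117] = 25 75 is 2 bytes ≤ B = 6; zero-pad to 6 bytes: K' = 25 75 00 00 00 00.
K' ⊕ ipad = 13 43 36 36 36 36.
Inner input = 13 43 36 36 36 36 ∥ 6f 72.
Inner hash: sum = 19+67+54+54+54+54+111+114 = 527; mod 256 = 15 → 0f.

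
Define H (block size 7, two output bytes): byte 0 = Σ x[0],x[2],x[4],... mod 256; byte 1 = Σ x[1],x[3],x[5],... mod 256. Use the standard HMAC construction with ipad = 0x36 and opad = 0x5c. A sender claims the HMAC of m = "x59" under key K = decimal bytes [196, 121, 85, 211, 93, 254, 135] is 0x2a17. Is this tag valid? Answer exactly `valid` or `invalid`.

Key decimal bytes [196, 121, 85, 211, 93, 254, 135] = c4 79 55 d3 5d fe 87 is exactly B = 7 bytes: K' = c4 79 55 d3 5d fe 87.
K' ⊕ ipad = f2 4f 63 e5 6b c8 b1; K' ⊕ opad = 98 25 09 8f 01 a2 db.
Inner hash: even-index sum = 678 mod 256 = 166; odd-index sum = 685 mod 256 = 173 → a6 ad.
Outer hash (recomputed tag): even-index sum = 554 mod 256 = 42; odd-index sum = 508 mod 256 = 252 → 2a fc.
Recomputed tag = 2afc; claimed = 2a17 → mismatch.

invalid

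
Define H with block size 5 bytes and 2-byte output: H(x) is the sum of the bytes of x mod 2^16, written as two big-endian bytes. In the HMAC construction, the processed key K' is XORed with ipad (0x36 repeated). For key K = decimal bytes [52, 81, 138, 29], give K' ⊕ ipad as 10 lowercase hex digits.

0267bc2b36

Key decimal bytes [52, 81, 138, 29] = 34 51 8a 1d is 4 bytes ≤ B = 5; zero-pad to 5 bytes: K' = 34 51 8a 1d 00.
XOR each byte with 0x36: 34⊕36=02, 51⊕36=67, 8a⊕36=bc, 1d⊕36=2b, 00⊕36=36.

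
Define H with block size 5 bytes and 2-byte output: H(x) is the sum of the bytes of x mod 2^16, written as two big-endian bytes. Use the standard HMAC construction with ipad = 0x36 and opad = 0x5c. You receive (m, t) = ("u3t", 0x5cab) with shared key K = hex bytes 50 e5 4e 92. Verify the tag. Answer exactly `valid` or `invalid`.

Key hex bytes 50 e5 4e 92 is 4 bytes ≤ B = 5; zero-pad to 5 bytes: K' = 50 e5 4e 92 00.
K' ⊕ ipad = 66 d3 78 a4 36; K' ⊕ opad = 0c b9 12 ce 5c.
Inner hash: sum = 102+211+120+164+54+117+51+116 = 935 → 03 a7.
Outer hash (recomputed tag): sum = 12+185+18+206+92+3+167 = 683 → 02 ab.
Recomputed tag = 02ab; claimed = 5cab → mismatch.

invalid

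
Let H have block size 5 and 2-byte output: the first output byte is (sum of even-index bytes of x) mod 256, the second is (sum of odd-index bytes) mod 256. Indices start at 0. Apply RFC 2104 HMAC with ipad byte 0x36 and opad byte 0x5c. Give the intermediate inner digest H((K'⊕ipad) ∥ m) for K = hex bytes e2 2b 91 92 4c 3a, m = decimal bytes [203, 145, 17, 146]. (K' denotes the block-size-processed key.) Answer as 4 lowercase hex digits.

18d3

Key hex bytes e2 2b 91 92 4c 3a is 6 bytes > B = 5, so hash it first: H(key) = bf f7, then zero-pad to 5 bytes: K' = bf f7 00 00 00.
K' ⊕ ipad = 89 c1 36 36 36.
Inner input = 89 c1 36 36 36 ∥ cb 91 11 92.
Inner hash: even-index sum = 536 mod 256 = 24; odd-index sum = 467 mod 256 = 211 → 18 d3.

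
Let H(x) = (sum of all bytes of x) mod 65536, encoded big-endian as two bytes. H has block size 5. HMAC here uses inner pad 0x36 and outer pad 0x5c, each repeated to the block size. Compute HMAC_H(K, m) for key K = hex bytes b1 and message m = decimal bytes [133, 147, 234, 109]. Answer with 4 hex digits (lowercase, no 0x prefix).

032e

Key hex bytes b1 is 1 byte ≤ B = 5; zero-pad to 5 bytes: K' = b1 00 00 00 00.
K' ⊕ ipad = 87 36 36 36 36.  K' ⊕ opad = ed 5c 5c 5c 5c.
Inner input = (K'⊕ipad) ∥ m = 87 36 36 36 36 ∥ 85 93 ea 6d.
Inner hash: sum = 135+54+54+54+54+133+147+234+109 = 974 → 03 ce.
Outer input = (K'⊕opad) ∥ inner = ed 5c 5c 5c 5c ∥ 03 ce.
Outer hash (tag): sum = 237+92+92+92+92+3+206 = 814 → 03 2e.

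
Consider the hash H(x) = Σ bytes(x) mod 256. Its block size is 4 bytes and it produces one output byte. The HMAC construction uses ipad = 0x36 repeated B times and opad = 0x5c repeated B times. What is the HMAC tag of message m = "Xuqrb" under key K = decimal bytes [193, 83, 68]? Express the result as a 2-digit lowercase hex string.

36

Key decimal bytes [193, 83, 68] = c1 53 44 is 3 bytes ≤ B = 4; zero-pad to 4 bytes: K' = c1 53 44 00.
K' ⊕ ipad = f7 65 72 36.  K' ⊕ opad = 9d 0f 18 5c.
Inner input = (K'⊕ipad) ∥ m = f7 65 72 36 ∥ 58 75 71 72 62.
Inner hash: sum = 247+101+114+54+88+117+113+114+98 = 1046; mod 256 = 22 → 16.
Outer input = (K'⊕opad) ∥ inner = 9d 0f 18 5c ∥ 16.
Outer hash (tag): sum = 157+15+24+92+22 = 310; mod 256 = 54 → 36.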